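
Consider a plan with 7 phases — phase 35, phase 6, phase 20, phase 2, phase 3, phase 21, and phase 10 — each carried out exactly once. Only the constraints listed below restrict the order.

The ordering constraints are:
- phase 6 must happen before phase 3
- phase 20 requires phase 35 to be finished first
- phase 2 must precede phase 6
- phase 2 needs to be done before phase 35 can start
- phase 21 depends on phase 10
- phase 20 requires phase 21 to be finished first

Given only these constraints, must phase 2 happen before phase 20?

There is a constraint chain phase 2 → phase 35 → phase 20.
So phase 2 must precede phase 20 in any valid ordering.

Yes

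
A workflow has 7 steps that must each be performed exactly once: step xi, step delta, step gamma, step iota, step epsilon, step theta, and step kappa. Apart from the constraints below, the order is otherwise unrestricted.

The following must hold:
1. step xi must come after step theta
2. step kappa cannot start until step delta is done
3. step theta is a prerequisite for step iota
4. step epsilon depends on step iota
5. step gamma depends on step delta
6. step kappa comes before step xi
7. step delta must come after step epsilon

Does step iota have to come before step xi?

Yes

Tracing the constraints gives a chain: step iota → step epsilon → step delta → step kappa → step xi.
Hence step iota necessarily comes before step xi.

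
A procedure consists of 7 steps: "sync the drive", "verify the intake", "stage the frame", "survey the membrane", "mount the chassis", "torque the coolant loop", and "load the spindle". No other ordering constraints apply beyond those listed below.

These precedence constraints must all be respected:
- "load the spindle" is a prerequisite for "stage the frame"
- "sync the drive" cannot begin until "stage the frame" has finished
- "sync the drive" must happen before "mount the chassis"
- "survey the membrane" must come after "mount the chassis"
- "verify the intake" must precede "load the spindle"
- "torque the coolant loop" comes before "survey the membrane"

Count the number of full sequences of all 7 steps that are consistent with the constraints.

6

2 steps have no prerequisites ("verify the intake", "torque the coolant loop"), so any of them could come first.
Counting all ways to extend the partial order to a total order gives 6.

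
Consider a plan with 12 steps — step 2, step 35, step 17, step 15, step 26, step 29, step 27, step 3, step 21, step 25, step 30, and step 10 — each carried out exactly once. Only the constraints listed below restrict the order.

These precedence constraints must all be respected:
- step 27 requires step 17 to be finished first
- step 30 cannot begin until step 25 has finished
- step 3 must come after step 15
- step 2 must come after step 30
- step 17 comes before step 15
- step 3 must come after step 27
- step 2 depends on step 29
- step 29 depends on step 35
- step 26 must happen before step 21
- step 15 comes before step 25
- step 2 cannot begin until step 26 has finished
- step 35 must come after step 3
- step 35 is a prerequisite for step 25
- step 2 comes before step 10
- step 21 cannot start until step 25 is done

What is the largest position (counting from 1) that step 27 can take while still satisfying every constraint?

The steps that are forced after step 27, directly or by a chain of constraints, are step 2, step 35, step 29, step 3, step 21, step 25, step 30, step 10. That's 8 steps.
So at least 8 steps follow step 27, putting step 27 no later than position 4. That position is achievable by scheduling everything else first.

4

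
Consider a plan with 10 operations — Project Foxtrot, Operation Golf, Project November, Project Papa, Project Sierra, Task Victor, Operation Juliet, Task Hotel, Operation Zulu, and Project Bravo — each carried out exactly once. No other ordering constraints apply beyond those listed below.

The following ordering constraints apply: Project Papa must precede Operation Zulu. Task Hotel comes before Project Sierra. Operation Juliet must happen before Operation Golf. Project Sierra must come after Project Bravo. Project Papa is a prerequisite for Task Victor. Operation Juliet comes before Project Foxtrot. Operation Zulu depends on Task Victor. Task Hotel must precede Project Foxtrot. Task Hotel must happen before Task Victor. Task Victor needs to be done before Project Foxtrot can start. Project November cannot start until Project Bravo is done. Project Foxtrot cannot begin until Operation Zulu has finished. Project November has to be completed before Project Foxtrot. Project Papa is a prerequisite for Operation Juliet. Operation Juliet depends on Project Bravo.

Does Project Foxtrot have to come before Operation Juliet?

No

The constraints actually force Operation Juliet before Project Foxtrot (via Operation Juliet → Project Foxtrot), not the other way around.
So Project Foxtrot never precedes Operation Juliet.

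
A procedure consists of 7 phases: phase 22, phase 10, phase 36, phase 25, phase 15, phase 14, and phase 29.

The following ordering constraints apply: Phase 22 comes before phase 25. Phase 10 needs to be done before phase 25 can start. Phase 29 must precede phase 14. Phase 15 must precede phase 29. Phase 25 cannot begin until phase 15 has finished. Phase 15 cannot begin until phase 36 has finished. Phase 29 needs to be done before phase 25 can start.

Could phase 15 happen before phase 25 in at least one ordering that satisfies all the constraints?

Phase 15 is actually forced before phase 25 by the constraints, so certainly some valid ordering has phase 15 first.

Yes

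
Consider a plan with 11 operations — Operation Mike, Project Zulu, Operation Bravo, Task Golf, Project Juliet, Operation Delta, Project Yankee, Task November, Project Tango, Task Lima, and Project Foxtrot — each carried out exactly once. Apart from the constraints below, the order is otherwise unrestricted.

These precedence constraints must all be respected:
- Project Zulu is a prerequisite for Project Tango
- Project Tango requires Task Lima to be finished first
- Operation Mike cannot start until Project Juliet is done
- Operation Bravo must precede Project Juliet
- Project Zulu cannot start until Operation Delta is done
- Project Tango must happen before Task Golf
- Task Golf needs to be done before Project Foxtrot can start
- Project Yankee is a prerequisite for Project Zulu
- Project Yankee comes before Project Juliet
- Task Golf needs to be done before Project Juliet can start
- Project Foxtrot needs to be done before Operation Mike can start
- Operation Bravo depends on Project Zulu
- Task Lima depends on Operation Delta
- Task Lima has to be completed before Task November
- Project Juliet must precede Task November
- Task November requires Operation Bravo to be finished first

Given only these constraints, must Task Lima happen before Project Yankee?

No

No chain of constraints connects Task Lima to Project Yankee in either direction.
So Task Lima can come before Project Yankee or after — it is not forced.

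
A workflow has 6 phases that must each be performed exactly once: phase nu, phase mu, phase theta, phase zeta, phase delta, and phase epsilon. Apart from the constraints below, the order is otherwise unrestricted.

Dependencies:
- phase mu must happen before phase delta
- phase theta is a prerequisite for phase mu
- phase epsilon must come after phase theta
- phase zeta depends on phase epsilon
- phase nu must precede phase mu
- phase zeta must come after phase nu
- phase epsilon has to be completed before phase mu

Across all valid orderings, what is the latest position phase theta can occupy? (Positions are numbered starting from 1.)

Every phase that must follow phase theta has to come after it. Tracing all chains starting from phase theta, those phases are: phase mu, phase zeta, phase delta, phase epsilon — 4 in total.
So at least 4 phases follow phase theta, putting phase theta no later than position 2. That position is achievable by scheduling everything else first.

2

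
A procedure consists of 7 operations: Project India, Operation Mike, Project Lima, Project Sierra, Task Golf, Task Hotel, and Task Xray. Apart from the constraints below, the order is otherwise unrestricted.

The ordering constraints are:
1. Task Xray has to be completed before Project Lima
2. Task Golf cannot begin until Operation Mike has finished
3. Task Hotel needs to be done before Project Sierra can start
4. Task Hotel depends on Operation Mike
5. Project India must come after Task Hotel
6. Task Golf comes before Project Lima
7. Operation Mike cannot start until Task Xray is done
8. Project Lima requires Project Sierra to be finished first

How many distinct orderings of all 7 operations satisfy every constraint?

Task Xray is the only operation with nothing required before it, so every ordering starts there.
Enumerating by repeatedly choosing an available operation (one whose prerequisites are all placed) gives 11 distinct complete orderings.

11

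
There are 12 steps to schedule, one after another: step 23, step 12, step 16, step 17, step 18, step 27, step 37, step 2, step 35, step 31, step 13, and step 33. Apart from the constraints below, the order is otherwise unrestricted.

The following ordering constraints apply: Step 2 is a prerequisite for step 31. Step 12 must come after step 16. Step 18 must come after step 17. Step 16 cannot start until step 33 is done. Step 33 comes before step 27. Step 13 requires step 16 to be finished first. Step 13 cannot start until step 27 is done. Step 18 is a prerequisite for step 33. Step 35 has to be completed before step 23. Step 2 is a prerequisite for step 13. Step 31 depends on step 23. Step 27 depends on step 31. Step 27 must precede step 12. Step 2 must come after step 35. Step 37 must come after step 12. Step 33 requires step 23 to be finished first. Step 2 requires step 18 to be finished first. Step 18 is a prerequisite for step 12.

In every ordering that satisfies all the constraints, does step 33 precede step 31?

No

No chain of constraints connects step 33 to step 31 in either direction.
There exist valid orderings with step 31 before step 33, so step 33 is not required to come first.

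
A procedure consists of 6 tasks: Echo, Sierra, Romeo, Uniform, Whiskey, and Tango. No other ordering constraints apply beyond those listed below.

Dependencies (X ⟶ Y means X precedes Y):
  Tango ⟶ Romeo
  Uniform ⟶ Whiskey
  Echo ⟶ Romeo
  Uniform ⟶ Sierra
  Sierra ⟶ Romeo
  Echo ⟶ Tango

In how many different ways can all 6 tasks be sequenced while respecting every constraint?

The tasks with no prerequisites are Echo, Uniform; any of them can be placed first.
Enumerating by repeatedly choosing an available task (one whose prerequisites are all placed) gives 26 distinct complete orderings.

26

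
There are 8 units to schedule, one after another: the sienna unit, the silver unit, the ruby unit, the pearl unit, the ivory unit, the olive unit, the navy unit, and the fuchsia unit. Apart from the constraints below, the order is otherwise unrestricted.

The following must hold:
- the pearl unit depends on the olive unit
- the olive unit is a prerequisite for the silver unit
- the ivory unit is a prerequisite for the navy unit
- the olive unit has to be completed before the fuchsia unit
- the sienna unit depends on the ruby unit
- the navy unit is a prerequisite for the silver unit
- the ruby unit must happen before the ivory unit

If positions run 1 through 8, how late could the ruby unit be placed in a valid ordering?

Following every chain forward from the ruby unit, the units that must come later are the sienna unit, the silver unit, the ivory unit, the navy unit — 4 of them.
With 4 mandatory successors out of 8 units total, the latest slot for the ruby unit is 8−4 = 4, and it's reachable by doing all non-successors before the ruby unit.

4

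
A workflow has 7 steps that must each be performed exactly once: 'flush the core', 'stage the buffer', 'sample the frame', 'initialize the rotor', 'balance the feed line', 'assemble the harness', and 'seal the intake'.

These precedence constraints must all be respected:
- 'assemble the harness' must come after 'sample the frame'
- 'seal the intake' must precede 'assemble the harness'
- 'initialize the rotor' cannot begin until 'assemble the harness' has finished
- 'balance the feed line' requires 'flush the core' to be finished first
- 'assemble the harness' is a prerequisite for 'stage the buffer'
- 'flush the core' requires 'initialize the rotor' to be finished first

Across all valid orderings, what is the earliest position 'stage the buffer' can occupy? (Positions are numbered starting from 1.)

4

The steps that are forced before 'stage the buffer', directly or transitively, are 'sample the frame', 'assemble the harness', 'seal the intake'. That's 3 steps.
With 3 mandatory predecessors, the earliest 'stage the buffer' can sit is position 3+1 = 4, and placing just those 3 first achieves it.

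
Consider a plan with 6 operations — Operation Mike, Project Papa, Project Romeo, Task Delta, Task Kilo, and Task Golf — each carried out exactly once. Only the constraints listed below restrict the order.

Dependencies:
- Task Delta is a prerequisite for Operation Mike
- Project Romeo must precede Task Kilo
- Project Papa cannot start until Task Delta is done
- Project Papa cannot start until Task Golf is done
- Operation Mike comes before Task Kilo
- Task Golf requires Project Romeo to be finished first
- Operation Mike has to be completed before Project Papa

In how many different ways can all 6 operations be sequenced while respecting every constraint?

2 operations have no prerequisites (Project Romeo, Task Delta), so any of them could come first.
Counting all ways to extend the partial order to a total order gives 15.

15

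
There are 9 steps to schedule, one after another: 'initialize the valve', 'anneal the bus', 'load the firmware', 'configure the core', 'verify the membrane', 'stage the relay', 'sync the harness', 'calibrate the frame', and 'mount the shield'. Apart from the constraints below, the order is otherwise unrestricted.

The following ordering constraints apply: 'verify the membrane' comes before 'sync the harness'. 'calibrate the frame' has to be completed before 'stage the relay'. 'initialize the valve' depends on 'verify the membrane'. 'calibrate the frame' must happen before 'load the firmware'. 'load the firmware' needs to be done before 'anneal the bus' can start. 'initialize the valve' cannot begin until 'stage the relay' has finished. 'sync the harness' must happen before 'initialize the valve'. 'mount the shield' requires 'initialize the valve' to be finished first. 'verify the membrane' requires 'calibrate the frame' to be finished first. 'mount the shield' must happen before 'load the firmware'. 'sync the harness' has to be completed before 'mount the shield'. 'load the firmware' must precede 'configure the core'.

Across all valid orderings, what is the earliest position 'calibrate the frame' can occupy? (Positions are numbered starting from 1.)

1

'calibrate the frame' has no prerequisites at all, so it can go in position 1.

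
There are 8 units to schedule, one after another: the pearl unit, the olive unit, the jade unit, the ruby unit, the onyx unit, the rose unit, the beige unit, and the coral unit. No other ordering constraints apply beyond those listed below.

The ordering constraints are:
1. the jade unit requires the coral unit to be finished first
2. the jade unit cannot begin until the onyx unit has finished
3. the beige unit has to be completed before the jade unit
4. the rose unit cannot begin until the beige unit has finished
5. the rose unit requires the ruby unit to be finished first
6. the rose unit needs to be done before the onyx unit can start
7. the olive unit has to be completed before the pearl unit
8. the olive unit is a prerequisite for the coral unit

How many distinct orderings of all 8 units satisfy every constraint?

170

The units with no prerequisites are the olive unit, the ruby unit, the beige unit; any of them can be placed first.
Enumerating by repeatedly choosing an available unit (one whose prerequisites are all placed) gives 170 distinct complete orderings.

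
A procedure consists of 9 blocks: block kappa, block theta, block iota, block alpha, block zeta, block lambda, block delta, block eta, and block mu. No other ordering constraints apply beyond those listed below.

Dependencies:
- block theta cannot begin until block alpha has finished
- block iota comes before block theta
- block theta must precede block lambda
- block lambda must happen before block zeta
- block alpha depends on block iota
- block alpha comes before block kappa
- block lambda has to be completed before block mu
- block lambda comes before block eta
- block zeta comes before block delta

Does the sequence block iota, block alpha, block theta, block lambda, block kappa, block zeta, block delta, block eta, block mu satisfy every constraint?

Yes

Every stated constraint is respected: block lambda sits at position 4, ahead of block mu at position 9, and each of the other listed pairs likewise has the predecessor earlier in the sequence.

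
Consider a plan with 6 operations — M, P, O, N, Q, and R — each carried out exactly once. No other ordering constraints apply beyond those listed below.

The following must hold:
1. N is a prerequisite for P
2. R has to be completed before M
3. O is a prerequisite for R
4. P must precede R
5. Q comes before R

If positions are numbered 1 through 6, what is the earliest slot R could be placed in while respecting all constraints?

5

Every operation that must precede R has to come before it. Tracing all chains that end at R, those operations are: P, O, N, Q — 4 in total.
So at minimum 4 operations come before R, putting R no earlier than position 5. That position is achievable by scheduling exactly those predecessors first.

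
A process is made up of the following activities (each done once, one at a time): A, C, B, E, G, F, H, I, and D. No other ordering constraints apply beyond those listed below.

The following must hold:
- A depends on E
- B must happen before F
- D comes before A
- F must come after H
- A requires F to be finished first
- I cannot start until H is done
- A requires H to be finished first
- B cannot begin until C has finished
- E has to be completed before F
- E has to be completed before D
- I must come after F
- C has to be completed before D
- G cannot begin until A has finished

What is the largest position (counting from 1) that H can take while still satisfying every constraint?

5

The activities that are forced after H, directly or by a chain of constraints, are A, G, F, I. That's 4 activities.
So at least 4 activities follow H, putting H no later than position 5. That position is achievable by scheduling everything else first.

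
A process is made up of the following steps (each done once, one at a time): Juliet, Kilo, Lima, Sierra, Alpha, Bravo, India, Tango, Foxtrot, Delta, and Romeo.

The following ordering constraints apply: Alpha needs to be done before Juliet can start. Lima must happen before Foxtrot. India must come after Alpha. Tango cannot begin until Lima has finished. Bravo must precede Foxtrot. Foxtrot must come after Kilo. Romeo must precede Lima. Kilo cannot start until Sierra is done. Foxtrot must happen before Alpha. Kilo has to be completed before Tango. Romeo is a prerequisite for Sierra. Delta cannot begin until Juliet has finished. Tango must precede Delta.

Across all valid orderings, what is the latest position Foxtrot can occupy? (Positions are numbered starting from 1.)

The steps that are forced after Foxtrot, directly or by a chain of constraints, are Juliet, Alpha, India, Delta. That's 4 steps.
So at least 4 steps follow Foxtrot, putting Foxtrot no later than position 7. That position is achievable by scheduling everything else first.

7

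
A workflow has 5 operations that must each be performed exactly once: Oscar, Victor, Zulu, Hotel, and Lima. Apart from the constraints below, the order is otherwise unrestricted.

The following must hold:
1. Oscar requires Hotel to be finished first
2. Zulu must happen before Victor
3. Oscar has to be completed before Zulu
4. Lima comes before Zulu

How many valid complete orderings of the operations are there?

3

The operations with no prerequisites are Hotel, Lima; any of them can be placed first.
Systematically extending each partial ordering one operation at a time and counting, there are 3 complete orderings.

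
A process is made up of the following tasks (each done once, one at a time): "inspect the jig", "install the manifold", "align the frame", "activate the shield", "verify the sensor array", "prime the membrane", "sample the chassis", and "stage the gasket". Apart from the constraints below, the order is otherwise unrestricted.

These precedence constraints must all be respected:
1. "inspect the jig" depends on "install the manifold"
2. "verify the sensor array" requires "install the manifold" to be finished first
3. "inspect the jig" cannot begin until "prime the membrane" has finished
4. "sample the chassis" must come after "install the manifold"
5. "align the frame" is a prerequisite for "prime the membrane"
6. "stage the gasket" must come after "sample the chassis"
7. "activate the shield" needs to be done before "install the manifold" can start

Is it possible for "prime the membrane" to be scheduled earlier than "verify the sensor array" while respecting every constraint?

Yes

No chain of constraints runs from "verify the sensor array" to "prime the membrane", so "verify the sensor array" is not required to come first.
That means at least one valid schedule has "prime the membrane" before "verify the sensor array".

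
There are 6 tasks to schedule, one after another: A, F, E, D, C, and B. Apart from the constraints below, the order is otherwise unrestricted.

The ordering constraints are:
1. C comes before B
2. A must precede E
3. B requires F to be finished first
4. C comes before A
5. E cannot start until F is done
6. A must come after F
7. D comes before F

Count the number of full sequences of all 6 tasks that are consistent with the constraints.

9

2 tasks have no prerequisites (D, C), so any of them could come first.
Counting all ways to extend the partial order to a total order gives 9.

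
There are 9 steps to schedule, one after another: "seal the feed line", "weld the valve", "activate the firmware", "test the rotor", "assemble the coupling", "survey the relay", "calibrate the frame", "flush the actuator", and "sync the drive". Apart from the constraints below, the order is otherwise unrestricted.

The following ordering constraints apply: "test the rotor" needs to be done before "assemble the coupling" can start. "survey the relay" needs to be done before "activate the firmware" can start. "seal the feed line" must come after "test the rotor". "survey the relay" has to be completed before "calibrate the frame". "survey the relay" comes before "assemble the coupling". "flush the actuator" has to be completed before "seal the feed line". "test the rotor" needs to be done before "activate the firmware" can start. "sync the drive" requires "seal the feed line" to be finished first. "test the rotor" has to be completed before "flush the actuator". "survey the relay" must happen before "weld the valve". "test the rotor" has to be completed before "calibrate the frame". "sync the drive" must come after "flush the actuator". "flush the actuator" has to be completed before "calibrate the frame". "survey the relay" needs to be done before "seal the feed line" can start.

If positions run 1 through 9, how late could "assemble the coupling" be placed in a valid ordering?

9

Nothing depends on "assemble the coupling", so it can be the final step, position 9.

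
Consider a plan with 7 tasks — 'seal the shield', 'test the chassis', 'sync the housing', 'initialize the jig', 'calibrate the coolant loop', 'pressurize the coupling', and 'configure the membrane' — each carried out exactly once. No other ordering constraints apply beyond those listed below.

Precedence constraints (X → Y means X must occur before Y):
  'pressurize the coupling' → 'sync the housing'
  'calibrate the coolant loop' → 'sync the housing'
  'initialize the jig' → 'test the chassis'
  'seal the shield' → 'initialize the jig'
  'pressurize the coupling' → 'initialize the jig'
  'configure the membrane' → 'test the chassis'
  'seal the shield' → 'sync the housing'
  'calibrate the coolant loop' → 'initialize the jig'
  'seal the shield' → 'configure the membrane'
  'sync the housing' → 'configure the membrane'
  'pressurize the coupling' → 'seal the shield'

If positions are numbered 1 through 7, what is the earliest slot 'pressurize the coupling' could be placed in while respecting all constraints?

1

'pressurize the coupling' has no prerequisites at all, so it can go in position 1.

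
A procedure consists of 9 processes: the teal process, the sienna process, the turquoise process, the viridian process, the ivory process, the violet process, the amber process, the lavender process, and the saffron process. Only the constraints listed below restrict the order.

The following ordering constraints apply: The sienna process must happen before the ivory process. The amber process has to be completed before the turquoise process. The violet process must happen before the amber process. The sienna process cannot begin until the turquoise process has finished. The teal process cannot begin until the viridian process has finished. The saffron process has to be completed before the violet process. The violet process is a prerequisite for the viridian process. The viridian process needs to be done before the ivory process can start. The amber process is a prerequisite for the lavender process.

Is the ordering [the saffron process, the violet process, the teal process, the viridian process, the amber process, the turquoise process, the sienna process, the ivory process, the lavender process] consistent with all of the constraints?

No

Here the viridian process comes after the teal process.
That contradicts the constraint that the viridian process must precede the teal process.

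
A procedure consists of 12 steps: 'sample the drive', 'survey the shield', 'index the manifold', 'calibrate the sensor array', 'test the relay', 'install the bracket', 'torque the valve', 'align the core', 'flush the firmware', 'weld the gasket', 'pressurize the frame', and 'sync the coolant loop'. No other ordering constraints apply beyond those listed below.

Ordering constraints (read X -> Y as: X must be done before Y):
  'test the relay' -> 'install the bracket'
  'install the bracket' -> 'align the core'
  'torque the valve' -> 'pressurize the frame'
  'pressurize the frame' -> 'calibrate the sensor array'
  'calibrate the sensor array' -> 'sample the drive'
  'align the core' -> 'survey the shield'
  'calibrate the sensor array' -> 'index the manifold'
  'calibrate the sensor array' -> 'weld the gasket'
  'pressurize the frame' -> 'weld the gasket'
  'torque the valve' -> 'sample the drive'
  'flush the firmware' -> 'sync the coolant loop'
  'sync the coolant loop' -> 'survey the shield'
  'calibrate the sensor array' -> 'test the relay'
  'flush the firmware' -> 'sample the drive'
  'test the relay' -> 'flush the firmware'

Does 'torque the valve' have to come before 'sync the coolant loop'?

Yes

Chaining the stated constraints: 'torque the valve' → 'pressurize the frame' → 'calibrate the sensor array' → 'test the relay' → 'flush the firmware' → 'sync the coolant loop'.
That forces 'torque the valve' before 'sync the coolant loop' in every valid schedule.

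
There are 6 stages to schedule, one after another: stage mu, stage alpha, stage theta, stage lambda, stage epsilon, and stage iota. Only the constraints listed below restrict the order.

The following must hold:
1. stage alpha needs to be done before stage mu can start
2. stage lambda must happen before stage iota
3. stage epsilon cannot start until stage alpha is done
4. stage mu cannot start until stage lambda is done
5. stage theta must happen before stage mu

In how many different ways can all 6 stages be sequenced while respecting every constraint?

The stages with no prerequisites are stage alpha, stage theta, stage lambda; any of them can be placed first.
Enumerating by repeatedly choosing an available stage (one whose prerequisites are all placed) gives 66 distinct complete orderings.

66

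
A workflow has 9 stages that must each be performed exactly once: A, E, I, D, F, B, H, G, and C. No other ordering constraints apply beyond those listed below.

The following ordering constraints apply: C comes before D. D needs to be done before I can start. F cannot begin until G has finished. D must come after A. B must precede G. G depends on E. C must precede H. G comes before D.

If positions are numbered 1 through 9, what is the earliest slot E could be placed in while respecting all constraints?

No constraint forces any other stage before E, so it can be placed first.

1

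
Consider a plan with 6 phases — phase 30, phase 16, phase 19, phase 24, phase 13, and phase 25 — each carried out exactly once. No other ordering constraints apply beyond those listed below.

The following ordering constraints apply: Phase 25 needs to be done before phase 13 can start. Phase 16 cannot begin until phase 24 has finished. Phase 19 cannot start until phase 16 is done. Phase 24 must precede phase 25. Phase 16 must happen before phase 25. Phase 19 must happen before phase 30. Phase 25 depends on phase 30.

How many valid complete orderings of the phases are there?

Phase 24 is the only phase with nothing required before it, so every ordering starts there.
Every phase is then forced in turn, so only 1 complete ordering is consistent with the constraints.

1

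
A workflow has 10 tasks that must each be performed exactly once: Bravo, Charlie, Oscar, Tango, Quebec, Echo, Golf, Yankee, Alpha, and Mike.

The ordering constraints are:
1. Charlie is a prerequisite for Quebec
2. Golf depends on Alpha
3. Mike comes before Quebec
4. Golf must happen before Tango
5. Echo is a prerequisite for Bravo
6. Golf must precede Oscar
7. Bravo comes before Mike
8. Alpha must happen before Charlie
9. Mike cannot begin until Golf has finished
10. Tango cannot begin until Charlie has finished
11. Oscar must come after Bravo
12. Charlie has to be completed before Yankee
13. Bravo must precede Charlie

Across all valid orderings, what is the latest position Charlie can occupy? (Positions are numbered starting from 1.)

Every task that must follow Charlie has to come after it. Tracing all chains starting from Charlie, those tasks are: Tango, Quebec, Yankee — 3 in total.
So at least 3 tasks follow Charlie, putting Charlie no later than position 7. That position is achievable by scheduling everything else first.

7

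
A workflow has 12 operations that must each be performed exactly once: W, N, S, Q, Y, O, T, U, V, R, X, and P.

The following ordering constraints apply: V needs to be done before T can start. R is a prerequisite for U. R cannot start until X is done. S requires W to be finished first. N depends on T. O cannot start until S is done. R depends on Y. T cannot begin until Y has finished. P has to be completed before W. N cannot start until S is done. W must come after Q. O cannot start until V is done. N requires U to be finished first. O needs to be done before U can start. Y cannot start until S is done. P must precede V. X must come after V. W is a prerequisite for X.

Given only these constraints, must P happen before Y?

Yes

Tracing the constraints gives a chain: P → W → S → Y.
Hence P necessarily comes before Y.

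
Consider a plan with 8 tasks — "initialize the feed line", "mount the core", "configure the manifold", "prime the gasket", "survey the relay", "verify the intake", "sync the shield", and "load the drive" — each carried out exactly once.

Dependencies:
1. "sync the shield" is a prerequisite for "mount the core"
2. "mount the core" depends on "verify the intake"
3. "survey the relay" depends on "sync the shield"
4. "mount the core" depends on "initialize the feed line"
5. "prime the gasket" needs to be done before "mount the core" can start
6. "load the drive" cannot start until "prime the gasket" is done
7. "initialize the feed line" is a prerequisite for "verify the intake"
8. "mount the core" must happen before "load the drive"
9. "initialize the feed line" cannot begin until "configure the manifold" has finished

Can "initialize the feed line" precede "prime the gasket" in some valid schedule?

The constraints leave "initialize the feed line" and "prime the gasket" unordered relative to each other; nothing requires "prime the gasket" earlier.
So a valid ordering placing "initialize the feed line" earlier than "prime the gasket" exists.

Yes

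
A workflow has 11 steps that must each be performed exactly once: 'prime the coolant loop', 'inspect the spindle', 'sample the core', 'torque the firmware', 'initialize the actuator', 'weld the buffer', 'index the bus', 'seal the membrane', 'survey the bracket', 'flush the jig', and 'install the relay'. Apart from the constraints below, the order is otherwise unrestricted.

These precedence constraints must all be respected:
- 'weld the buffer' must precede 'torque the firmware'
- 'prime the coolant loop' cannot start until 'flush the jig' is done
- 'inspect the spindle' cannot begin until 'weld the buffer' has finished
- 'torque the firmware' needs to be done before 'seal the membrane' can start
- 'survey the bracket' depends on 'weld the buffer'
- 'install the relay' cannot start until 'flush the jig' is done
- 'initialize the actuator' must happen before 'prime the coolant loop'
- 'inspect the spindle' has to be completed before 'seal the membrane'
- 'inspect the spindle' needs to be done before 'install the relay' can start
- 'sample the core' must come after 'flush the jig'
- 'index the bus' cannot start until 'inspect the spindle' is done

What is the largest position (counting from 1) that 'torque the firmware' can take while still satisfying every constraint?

10

Following the constraints forward from 'torque the firmware', its only required successor is 'seal the membrane'.
With 1 mandatory successor out of 11 steps total, the latest slot for 'torque the firmware' is 11−1 = 10, and it's reachable by doing all non-successors before 'torque the firmware'.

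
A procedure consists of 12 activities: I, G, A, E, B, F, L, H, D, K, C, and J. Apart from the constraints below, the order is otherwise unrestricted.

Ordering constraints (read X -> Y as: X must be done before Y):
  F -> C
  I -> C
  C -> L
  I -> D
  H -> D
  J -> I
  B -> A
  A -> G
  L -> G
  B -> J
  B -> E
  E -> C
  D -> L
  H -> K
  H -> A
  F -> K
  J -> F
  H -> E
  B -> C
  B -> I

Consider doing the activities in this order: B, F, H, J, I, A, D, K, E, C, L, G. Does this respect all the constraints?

Here J comes after F.
Since J is required before F, the ordering is invalid.

No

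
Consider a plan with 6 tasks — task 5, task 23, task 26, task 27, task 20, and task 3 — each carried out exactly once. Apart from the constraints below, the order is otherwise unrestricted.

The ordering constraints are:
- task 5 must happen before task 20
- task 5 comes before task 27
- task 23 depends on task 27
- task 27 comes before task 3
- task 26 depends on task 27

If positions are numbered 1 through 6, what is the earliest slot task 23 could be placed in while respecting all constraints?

3

Every task that must precede task 23 has to come before it. Tracing all chains that end at task 23, those tasks are: task 5, task 27 — 2 in total.
So at minimum 2 tasks come before task 23, putting task 23 no earlier than position 3. That position is achievable by scheduling exactly those predecessors first.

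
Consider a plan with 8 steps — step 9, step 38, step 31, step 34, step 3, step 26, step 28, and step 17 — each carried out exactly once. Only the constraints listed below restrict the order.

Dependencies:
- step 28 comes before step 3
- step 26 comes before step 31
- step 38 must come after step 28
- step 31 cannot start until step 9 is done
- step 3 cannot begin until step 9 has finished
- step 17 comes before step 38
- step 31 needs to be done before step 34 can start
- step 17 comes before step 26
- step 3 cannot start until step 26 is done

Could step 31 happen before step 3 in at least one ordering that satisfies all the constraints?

The constraints leave step 31 and step 3 unordered relative to each other; nothing requires step 3 earlier.
So a valid ordering placing step 31 earlier than step 3 exists.

Yes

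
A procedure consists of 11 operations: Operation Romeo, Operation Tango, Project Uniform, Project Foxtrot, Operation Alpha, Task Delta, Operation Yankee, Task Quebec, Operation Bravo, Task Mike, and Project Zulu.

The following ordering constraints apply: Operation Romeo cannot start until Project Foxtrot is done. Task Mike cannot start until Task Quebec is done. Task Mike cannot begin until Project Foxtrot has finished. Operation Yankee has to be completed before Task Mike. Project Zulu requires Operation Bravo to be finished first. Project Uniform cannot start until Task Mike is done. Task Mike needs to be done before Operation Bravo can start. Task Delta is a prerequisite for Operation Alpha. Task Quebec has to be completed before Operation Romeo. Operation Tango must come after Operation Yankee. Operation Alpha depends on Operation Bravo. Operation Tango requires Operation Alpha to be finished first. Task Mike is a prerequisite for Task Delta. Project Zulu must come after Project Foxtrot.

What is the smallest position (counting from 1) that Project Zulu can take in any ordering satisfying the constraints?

Working backwards through the constraints from Project Zulu, its full set of required predecessors is Project Foxtrot, Operation Yankee, Task Quebec, Operation Bravo, Task Mike — 5 of them.
With 5 mandatory predecessors, the earliest Project Zulu can sit is position 5+1 = 6, and placing just those 5 first achieves it.

6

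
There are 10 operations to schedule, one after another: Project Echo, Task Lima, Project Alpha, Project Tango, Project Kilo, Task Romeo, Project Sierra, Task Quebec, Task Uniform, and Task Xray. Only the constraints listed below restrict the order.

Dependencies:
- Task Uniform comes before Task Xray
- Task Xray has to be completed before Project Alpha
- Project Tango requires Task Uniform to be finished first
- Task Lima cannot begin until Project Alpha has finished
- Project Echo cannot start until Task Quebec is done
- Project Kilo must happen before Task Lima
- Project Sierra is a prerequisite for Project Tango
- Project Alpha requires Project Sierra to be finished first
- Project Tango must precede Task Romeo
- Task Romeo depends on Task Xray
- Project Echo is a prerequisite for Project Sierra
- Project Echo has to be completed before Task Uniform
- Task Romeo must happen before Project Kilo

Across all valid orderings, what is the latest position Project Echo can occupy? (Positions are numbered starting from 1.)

Following every chain forward from Project Echo, the operations that must come later are Task Lima, Project Alpha, Project Tango, Project Kilo, Task Romeo, Project Sierra, Task Uniform, Task Xray — 8 of them.
With 8 mandatory successors out of 10 operations total, the latest slot for Project Echo is 10−8 = 2, and it's reachable by doing all non-successors before Project Echo.

2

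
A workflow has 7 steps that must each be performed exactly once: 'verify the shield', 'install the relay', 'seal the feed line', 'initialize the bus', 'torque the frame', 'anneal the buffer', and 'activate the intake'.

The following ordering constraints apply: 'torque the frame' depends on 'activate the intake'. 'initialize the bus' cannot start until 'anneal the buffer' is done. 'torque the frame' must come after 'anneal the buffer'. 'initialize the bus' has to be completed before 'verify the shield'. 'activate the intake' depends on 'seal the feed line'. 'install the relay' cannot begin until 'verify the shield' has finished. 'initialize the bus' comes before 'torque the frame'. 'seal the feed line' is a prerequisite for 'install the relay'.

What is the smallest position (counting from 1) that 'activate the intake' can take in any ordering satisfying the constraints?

Working backwards through the constraints from 'activate the intake', its only required predecessor is 'seal the feed line'.
So at minimum 1 step comes before 'activate the intake', putting 'activate the intake' no earlier than position 2. That position is achievable by scheduling exactly that predecessor first.

2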